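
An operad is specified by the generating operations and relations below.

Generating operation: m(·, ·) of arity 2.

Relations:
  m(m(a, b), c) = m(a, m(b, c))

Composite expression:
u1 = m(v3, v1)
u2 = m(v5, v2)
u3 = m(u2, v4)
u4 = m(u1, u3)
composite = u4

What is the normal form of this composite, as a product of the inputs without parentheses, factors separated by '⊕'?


v3 ⊕ v1 ⊕ v5 ⊕ v2 ⊕ v4

Key point: m is associative — brackets drop, the v-order remains.
m(v3, v1) spells out as v3 ⊕ v1
m(v5, v2) spells out as v5 ⊕ v2
m(m(v5, v2), v4) spells out as v5 ⊕ v2 ⊕ v4
m(m(v3, v1), m(m(v5, v2), v4)) spells out as v3 ⊕ v1 ⊕ v5 ⊕ v2 ⊕ v4


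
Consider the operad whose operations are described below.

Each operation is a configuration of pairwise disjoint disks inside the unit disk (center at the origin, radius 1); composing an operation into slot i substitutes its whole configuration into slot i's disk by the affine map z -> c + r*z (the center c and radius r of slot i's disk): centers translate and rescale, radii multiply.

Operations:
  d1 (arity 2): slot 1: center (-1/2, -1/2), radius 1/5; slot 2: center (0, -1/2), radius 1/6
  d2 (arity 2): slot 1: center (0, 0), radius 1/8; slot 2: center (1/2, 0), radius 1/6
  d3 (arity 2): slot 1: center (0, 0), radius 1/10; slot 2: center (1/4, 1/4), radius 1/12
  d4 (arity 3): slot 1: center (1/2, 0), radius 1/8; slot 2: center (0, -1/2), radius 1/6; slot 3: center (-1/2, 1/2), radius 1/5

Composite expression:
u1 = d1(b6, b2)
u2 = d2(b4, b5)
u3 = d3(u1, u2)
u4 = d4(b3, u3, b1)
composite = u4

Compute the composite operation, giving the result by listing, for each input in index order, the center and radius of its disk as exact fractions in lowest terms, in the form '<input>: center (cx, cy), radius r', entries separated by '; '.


Each b-disk chains the slot maps above it in d4; radii multiply.
for b3, the 1-step affine chain lands on center (1/2, 0), radius 1/8
for b6, the 3-step affine chain lands on center (-1/120, -61/120), radius 1/300
for b2, the 3-step affine chain lands on center (0, -61/120), radius 1/360
for b4, the 3-step affine chain lands on center (1/24, -11/24), radius 1/576
for b5, the 3-step affine chain lands on center (7/144, -11/24), radius 1/432
for b1, the 1-step affine chain lands on center (-1/2, 1/2), radius 1/5

b1: center (-1/2, 1/2), radius 1/5; b2: center (0, -61/120), radius 1/360; b3: center (1/2, 0), radius 1/8; b4: center (1/24, -11/24), radius 1/576; b5: center (7/144, -11/24), radius 1/432; b6: center (-1/120, -61/120), radius 1/300


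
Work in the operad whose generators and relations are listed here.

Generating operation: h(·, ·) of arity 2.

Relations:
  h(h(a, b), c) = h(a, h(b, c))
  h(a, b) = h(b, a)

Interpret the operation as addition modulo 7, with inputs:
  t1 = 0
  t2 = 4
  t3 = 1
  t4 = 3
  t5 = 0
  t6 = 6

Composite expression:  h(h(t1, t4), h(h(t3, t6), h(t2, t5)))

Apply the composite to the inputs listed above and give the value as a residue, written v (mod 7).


0 (mod 7)

h(t1, t4) = 3
h(t3, t6) = 0
h(t2, t5) = 4
h(h(t3, t6), h(t2, t5)) = 4
h(h(t1, t4), h(h(t3, t6), h(t2, t5))) = 0


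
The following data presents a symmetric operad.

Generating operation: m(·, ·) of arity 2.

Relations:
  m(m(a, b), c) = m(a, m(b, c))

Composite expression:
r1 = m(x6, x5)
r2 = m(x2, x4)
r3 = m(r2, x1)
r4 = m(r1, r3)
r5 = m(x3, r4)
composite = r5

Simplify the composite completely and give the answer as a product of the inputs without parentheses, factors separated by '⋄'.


x3 ⋄ x6 ⋄ x5 ⋄ x2 ⋄ x4 ⋄ x1

All parenthesizations of m agree; list the x-inputs left to right.
m(x6, x5) collapses to x6 ⋄ x5
m(x2, x4) collapses to x2 ⋄ x4
m(m(x2, x4), x1) collapses to x2 ⋄ x4 ⋄ x1
m(m(x6, x5), m(m(x2, x4), x1)) collapses to x6 ⋄ x5 ⋄ x2 ⋄ x4 ⋄ x1
m(x3, m(m(x6, x5), m(m(x2, x4), x1))) collapses to x3 ⋄ x6 ⋄ x5 ⋄ x2 ⋄ x4 ⋄ x1


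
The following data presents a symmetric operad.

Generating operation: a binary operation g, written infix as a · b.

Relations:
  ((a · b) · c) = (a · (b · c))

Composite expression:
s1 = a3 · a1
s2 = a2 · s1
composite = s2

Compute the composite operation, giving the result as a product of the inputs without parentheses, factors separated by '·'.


a2 · a3 · a1


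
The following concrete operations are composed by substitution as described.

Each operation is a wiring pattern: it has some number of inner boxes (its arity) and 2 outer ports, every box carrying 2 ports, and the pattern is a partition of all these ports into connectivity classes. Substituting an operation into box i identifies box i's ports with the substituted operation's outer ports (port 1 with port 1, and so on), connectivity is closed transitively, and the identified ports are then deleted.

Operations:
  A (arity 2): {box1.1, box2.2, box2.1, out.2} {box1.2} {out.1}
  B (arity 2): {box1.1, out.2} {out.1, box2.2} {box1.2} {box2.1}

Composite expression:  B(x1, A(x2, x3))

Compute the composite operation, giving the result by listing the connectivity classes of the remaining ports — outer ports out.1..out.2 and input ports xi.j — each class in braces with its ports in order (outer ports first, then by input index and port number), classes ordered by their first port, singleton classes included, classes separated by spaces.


{out.1, x2.1, x3.1, x3.2} {out.2, x1.1} {x1.2} {x2.2}

After gluing at B, chains via deleted ports link the x-ports.
the subtree at A composes to {out.1} {out.2, x2.1, x3.1, x3.2} {x2.2} on (x2, x3); out.j = own outer ports
the subtree at B composes to {out.1, x2.1, x3.1, x3.2} {out.2, x1.1} {x1.2} {x2.2} on (x1, x2, x3); out.j = own outer ports


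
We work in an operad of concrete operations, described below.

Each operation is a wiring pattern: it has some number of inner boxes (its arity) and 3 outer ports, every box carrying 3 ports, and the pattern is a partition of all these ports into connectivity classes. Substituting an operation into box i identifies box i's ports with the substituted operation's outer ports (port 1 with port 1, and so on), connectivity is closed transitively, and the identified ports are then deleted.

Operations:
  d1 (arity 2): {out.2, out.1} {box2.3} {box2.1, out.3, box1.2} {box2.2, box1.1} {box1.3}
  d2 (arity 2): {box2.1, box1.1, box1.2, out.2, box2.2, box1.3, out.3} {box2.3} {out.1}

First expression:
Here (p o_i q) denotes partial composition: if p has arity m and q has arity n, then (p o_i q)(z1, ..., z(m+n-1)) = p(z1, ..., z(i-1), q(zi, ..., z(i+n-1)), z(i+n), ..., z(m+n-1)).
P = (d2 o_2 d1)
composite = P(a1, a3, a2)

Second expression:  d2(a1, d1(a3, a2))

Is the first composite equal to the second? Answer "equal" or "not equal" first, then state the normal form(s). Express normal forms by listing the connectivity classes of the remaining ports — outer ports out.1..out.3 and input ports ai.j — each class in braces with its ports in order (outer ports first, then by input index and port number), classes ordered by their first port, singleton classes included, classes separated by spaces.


equal; both compose to {out.1} {out.2, out.3, a1.1, a1.2, a1.3} {a2.1, a3.2} {a2.2, a3.1} {a2.3} {a3.3}

The first expression reduces to {out.1} {out.2, out.3, a1.1, a1.2, a1.3} {a2.1, a3.2} {a2.2, a3.1} {a2.3} {a3.3}
The second expression reduces to {out.1} {out.2, out.3, a1.1, a1.2, a1.3} {a2.1, a3.2} {a2.2, a3.1} {a2.3} {a3.3}
Identical normal forms: equal.


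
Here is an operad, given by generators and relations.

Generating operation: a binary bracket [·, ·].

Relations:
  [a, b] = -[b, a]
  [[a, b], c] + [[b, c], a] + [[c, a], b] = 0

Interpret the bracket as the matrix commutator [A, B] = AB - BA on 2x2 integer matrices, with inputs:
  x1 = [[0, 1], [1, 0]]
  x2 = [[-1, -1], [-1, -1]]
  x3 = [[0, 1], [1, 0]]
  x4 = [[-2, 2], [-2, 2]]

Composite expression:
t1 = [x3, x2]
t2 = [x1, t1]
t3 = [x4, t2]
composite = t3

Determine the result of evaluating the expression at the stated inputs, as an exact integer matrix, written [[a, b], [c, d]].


[x3, x2] = [[0, 0], [0, 0]]
[x1, [x3, x2]] = [[0, 0], [0, 0]]
[x4, [x1, [x3, x2]]] = [[0, 0], [0, 0]]

[[0, 0], [0, 0]]


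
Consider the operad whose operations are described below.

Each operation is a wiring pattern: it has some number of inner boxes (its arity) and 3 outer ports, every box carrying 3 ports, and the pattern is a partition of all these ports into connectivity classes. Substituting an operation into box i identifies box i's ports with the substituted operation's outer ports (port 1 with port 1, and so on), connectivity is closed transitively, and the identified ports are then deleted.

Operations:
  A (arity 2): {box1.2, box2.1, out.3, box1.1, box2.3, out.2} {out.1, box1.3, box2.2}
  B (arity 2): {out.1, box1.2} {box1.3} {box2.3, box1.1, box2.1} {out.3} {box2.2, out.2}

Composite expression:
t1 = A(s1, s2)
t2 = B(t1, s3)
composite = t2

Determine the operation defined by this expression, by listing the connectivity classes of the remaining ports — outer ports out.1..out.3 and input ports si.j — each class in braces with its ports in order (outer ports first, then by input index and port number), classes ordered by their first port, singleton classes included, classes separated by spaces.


{out.1, s1.1, s1.2, s2.1, s2.3} {out.2, s3.2} {out.3} {s1.3, s2.2, s3.1, s3.3}

Reachability decides: close wires over B-identified ports.
A over (s1, s2) gives {out.1, s1.3, s2.2} {out.2, out.3, s1.1, s1.2, s2.1, s2.3}, out.j being that stage's outer ports
B over (s1, s2, s3) gives {out.1, s1.1, s1.2, s2.1, s2.3} {out.2, s3.2} {out.3} {s1.3, s2.2, s3.1, s3.3}, out.j being that stage's outer ports


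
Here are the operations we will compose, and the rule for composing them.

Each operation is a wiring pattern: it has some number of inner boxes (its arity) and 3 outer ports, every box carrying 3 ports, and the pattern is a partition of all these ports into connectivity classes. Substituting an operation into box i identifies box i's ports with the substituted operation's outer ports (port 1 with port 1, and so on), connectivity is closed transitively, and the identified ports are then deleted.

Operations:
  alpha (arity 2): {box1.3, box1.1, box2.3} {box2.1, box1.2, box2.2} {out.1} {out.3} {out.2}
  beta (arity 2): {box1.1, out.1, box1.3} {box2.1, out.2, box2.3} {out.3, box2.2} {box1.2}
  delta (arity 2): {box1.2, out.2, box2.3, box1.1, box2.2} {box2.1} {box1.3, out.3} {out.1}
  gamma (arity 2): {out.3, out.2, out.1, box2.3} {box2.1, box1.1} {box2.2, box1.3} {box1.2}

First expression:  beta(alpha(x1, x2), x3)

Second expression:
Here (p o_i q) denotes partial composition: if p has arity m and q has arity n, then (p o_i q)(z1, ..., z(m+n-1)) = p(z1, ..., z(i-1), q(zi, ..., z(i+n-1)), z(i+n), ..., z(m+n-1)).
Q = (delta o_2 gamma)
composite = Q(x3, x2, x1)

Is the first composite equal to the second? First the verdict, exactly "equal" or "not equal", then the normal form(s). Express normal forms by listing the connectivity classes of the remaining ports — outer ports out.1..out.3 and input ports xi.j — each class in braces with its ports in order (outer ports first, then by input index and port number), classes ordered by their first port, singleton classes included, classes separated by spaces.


not equal; first: {out.1} {out.2, x3.1, x3.3} {out.3, x3.2} {x1.1, x1.3, x2.3} {x1.2, x2.1, x2.2}; second: {out.1} {out.2, x1.3, x3.1, x3.2} {out.3, x3.3} {x1.1, x2.1} {x1.2, x2.3} {x2.2}

Reducing the first expression gives {out.1} {out.2, x3.1, x3.3} {out.3, x3.2} {x1.1, x1.3, x2.3} {x1.2, x2.1, x2.2}
Reducing the second expression gives {out.1} {out.2, x1.3, x3.1, x3.2} {out.3, x3.3} {x1.1, x2.1} {x1.2, x2.3} {x2.2}
The forms do not match — not equal.


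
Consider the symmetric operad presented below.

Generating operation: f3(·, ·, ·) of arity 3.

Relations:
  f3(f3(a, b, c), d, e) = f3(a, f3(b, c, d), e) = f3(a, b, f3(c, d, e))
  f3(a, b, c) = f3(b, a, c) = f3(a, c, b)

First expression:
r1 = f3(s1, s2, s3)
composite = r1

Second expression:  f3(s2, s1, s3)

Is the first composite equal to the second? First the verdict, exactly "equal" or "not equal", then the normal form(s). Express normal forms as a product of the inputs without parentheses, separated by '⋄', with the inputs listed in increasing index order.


equal — both sides give s1 ⋄ s2 ⋄ s3

The first expression reduces to s1 ⋄ s2 ⋄ s3
The second expression reduces to s1 ⋄ s2 ⋄ s3
Same normal form: equal.


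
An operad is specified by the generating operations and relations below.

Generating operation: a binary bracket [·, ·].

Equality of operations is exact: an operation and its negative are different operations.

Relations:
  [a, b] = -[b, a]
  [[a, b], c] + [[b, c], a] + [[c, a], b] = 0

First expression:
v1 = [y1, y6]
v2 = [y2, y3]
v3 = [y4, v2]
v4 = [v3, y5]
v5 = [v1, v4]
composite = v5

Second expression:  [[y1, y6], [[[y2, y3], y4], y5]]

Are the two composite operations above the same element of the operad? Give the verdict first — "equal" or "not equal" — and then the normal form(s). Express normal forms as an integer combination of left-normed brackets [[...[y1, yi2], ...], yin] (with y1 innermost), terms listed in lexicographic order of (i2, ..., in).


not equal; first: -[[[[[y1, y6], y2], y3], y4], y5] + [[[[[y1, y6], y3], y2], y4], y5] + [[[[[y1, y6], y4], y2], y3], y5] - [[[[[y1, y6], y4], y3], y2], y5] + [[[[[y1, y6], y5], y2], y3], y4] - [[[[[y1, y6], y5], y3], y2], y4] - [[[[[y1, y6], y5], y4], y2], y3] + [[[[[y1, y6], y5], y4], y3], y2]; second: [[[[[y1, y6], y2], y3], y4], y5] - [[[[[y1, y6], y3], y2], y4], y5] - [[[[[y1, y6], y4], y2], y3], y5] + [[[[[y1, y6], y4], y3], y2], y5] - [[[[[y1, y6], y5], y2], y3], y4] + [[[[[y1, y6], y5], y3], y2], y4] + [[[[[y1, y6], y5], y4], y2], y3] - [[[[[y1, y6], y5], y4], y3], y2]


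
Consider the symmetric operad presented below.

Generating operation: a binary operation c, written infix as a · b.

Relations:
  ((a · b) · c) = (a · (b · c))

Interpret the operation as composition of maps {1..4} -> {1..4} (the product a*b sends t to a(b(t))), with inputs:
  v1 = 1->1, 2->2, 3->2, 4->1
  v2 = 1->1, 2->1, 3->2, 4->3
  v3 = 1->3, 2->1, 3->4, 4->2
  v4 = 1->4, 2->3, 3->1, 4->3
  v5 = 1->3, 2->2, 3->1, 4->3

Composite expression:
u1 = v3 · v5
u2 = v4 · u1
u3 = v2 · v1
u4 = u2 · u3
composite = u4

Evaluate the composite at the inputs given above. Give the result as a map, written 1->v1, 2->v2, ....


(v3 · v5) = 1->4, 2->1, 3->3, 4->4
(v4 · (v3 · v5)) = 1->3, 2->4, 3->1, 4->3
(v2 · v1) = 1->1, 2->1, 3->1, 4->1
((v4 · (v3 · v5)) · (v2 · v1)) = 1->3, 2->3, 3->3, 4->3

1->3, 2->3, 3->3, 4->3


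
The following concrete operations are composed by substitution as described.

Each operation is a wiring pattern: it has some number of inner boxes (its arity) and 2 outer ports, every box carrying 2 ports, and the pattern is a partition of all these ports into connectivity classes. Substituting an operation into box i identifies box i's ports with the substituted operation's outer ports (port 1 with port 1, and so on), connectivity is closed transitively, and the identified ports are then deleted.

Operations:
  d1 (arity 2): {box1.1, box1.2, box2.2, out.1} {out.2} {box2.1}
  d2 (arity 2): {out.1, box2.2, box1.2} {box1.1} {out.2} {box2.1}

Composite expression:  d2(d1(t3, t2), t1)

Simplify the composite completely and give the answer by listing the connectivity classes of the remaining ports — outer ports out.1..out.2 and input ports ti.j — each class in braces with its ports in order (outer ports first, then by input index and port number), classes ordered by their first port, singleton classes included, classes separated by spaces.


{out.1, t1.2} {out.2} {t1.1} {t2.1} {t2.2, t3.1, t3.2}

Reachability decides: close wires over d2-identified ports.
d1 over (t3, t2) gives {out.1, t2.2, t3.1, t3.2} {out.2} {t2.1}, out.j being that stage's outer ports
d2 over (t3, t2, t1) gives {out.1, t1.2} {out.2} {t1.1} {t2.1} {t2.2, t3.1, t3.2}, out.j being that stage's outer ports


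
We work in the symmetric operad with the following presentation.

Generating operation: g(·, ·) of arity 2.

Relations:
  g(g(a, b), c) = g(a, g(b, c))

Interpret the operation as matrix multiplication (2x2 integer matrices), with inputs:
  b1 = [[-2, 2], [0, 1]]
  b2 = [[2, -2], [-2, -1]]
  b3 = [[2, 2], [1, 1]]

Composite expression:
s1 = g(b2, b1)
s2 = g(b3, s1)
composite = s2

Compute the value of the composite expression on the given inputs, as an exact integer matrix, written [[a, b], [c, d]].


g(b2, b1) = [[-4, 2], [4, -5]]
g(b3, g(b2, b1)) = [[0, -6], [0, -3]]

[[0, -6], [0, -3]]


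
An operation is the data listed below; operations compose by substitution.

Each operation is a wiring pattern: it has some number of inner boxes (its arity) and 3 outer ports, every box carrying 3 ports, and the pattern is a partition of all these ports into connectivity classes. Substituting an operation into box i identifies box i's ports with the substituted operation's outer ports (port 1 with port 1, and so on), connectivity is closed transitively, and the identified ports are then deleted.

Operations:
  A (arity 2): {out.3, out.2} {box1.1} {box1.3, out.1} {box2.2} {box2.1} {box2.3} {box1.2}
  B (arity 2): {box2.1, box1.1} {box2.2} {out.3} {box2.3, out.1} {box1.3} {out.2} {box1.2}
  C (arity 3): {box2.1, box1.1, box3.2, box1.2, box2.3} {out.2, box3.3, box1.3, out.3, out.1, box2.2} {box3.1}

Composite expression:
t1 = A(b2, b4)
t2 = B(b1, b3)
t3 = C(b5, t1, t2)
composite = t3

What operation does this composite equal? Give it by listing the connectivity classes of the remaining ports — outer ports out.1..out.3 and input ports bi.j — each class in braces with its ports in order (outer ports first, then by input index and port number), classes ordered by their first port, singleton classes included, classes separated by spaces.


{out.1, out.2, out.3, b2.3, b5.1, b5.2, b5.3} {b1.1, b3.1} {b1.2} {b1.3} {b2.1} {b2.2} {b3.2} {b3.3} {b4.1} {b4.2} {b4.3}

Two ports join when wires chain via C-identified ports.
A over (b2, b4) gives {out.1, b2.3} {out.2, out.3} {b2.1} {b2.2} {b4.1} {b4.2} {b4.3}, out.j being that stage's outer ports
B over (b1, b3) gives {out.1, b3.3} {out.2} {out.3} {b1.1, b3.1} {b1.2} {b1.3} {b3.2}, out.j being that stage's outer ports
C over (b5, b2, b4, b1, b3) gives {out.1, out.2, out.3, b2.3, b5.1, b5.2, b5.3} {b1.1, b3.1} {b1.2} {b1.3} {b2.1} {b2.2} {b3.2} {b3.3} {b4.1} {b4.2} {b4.3}, out.j being that stage's outer ports


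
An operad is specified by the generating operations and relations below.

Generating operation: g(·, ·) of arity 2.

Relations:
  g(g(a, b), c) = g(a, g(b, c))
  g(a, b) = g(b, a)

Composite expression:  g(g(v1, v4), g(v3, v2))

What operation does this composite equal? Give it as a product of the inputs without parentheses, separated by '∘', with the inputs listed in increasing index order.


v1 ∘ v2 ∘ v3 ∘ v4

Key point: g commutes, so take the v-inputs in any fixed order.
g(v1, v4) flattens to v1 ∘ v4
g(v3, v2) flattens to v3 ∘ v2
g(g(v1, v4), g(v3, v2)) flattens to v1 ∘ v4 ∘ v3 ∘ v2
rearranged into index order: v1 ∘ v2 ∘ v3 ∘ v4


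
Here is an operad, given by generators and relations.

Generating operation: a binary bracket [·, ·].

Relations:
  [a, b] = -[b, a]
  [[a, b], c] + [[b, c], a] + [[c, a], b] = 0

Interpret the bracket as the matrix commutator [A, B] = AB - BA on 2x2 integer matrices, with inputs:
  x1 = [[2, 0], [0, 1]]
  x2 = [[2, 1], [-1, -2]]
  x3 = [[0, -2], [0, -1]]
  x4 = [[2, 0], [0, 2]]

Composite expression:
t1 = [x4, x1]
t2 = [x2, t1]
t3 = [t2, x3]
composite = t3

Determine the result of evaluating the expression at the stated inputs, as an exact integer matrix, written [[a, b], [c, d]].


[[0, 0], [0, 0]]

[x4, x1] = [[0, 0], [0, 0]]
[x2, [x4, x1]] = [[0, 0], [0, 0]]
[[x2, [x4, x1]], x3] = [[0, 0], [0, 0]]


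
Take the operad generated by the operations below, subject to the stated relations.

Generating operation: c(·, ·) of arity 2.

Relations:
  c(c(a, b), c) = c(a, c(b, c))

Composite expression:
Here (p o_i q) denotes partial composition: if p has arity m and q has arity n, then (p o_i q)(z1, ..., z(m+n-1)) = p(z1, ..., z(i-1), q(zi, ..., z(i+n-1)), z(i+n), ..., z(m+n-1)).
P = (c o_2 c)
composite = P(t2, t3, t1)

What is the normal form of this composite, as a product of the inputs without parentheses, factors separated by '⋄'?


All parenthesizations of c agree; list the t-inputs left to right.
c(t3, t1) unparenthesizes to t3 ⋄ t1
c(t2, c(t3, t1)) unparenthesizes to t2 ⋄ t3 ⋄ t1

t2 ⋄ t3 ⋄ t1


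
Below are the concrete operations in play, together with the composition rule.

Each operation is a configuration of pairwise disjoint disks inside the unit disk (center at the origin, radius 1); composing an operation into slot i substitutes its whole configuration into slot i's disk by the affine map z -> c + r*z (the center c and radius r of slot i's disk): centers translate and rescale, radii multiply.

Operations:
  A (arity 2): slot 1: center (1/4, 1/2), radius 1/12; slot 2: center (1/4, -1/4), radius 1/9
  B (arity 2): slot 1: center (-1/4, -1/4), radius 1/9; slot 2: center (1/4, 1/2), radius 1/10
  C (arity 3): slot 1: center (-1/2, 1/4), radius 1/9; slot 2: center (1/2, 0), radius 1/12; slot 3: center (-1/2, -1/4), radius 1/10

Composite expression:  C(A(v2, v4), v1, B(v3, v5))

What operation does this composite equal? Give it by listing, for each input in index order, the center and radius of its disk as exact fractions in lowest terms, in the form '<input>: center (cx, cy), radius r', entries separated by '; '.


v1: center (1/2, 0), radius 1/12; v2: center (-17/36, 11/36), radius 1/108; v3: center (-21/40, -11/40), radius 1/90; v4: center (-17/36, 2/9), radius 1/81; v5: center (-19/40, -1/5), radius 1/100


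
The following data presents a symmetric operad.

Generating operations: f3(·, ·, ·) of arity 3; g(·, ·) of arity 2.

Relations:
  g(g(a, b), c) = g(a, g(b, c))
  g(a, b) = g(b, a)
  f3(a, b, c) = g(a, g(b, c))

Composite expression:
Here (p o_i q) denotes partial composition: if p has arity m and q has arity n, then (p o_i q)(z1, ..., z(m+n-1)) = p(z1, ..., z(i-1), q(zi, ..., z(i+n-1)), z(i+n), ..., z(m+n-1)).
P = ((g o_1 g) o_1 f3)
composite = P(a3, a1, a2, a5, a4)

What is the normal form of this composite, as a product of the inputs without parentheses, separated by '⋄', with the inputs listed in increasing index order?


a1 ⋄ a2 ⋄ a3 ⋄ a4 ⋄ a5


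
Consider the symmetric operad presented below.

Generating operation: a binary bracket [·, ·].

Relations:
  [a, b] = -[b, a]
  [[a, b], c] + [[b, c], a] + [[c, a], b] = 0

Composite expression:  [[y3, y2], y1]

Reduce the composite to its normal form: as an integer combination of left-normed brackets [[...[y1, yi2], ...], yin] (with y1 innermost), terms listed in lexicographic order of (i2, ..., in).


Antisymmetry and Jacobi reduce to y1-anchored left-normed brackets.
Composite bracket: [[y3, y2], y1]
Full expansion: 4 signed words from ab - ba (2^2 = 4).
Collect the words opening with y1:
  the word y1y2y3 carries sign +1 and contributes +[[y1, y2], y3]
  the word y1y3y2 carries sign -1 and contributes -[[y1, y3], y2]

[[y1, y2], y3] - [[y1, y3], y2]


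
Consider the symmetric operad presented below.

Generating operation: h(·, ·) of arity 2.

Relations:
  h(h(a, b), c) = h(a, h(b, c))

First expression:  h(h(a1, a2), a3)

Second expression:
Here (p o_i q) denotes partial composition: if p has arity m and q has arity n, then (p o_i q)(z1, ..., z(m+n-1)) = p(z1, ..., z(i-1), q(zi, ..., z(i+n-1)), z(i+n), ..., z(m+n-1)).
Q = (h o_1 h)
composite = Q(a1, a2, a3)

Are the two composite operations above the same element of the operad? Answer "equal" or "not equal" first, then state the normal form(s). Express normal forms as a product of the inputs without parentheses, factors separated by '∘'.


equal — both sides give a1 ∘ a2 ∘ a3

Reducing the first expression gives a1 ∘ a2 ∘ a3
Reducing the second expression gives a1 ∘ a2 ∘ a3
Same normal form: equal.


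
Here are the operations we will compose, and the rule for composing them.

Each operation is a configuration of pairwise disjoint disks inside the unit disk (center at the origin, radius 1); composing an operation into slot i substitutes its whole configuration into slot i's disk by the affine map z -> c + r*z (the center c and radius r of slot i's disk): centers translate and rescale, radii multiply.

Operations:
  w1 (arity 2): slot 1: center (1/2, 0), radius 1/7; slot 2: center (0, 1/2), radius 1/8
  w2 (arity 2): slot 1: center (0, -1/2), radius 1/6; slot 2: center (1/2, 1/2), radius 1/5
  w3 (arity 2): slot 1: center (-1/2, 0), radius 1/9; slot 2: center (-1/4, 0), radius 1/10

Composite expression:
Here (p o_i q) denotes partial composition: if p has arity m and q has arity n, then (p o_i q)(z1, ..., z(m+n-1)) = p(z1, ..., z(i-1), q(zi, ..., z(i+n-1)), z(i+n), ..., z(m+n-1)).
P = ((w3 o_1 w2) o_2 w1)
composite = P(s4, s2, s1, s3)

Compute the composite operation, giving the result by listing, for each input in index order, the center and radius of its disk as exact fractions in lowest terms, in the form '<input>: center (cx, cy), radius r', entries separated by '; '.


s1: center (-4/9, 1/15), radius 1/360; s2: center (-13/30, 1/18), radius 1/315; s3: center (-1/4, 0), radius 1/10; s4: center (-1/2, -1/18), radius 1/54

Below w3, radii multiply path by path; the s-disk centers shift.
input s4: composing its 2 substitution steps yields center (-1/2, -1/18), radius 1/54
input s2: composing its 3 substitution steps yields center (-13/30, 1/18), radius 1/315
input s1: composing its 3 substitution steps yields center (-4/9, 1/15), radius 1/360
input s3: composing its 1 substitution step yields center (-1/4, 0), radius 1/10


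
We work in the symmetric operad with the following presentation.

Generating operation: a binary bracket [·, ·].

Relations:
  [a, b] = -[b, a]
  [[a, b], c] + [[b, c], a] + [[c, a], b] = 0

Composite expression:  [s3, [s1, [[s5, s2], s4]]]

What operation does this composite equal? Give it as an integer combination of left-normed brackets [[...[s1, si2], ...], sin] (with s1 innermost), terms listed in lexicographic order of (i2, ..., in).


[[[[s1, s2], s5], s4], s3] - [[[[s1, s4], s2], s5], s3] + [[[[s1, s4], s5], s2], s3] - [[[[s1, s5], s2], s4], s3]


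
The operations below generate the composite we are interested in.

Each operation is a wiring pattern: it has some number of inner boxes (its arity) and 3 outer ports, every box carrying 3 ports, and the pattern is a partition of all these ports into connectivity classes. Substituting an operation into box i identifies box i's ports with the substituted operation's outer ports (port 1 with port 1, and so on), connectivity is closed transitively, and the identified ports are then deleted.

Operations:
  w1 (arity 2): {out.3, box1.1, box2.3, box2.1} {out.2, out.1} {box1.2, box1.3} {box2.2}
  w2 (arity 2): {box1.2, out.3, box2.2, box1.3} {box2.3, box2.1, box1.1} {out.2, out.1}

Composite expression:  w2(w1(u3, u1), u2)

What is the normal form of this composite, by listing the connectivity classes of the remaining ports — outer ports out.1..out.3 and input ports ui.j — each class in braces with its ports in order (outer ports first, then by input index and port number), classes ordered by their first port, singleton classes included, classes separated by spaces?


{out.1, out.2} {out.3, u1.1, u1.3, u2.1, u2.2, u2.3, u3.1} {u1.2} {u3.2, u3.3}

After gluing at w2, chains via deleted ports link the u-ports.
through w1, on inputs (u3, u1): {out.1, out.2} {out.3, u1.1, u1.3, u3.1} {u1.2} {u3.2, u3.3} (out.j = stage outer ports)
through w2, on inputs (u3, u1, u2): {out.1, out.2} {out.3, u1.1, u1.3, u2.1, u2.2, u2.3, u3.1} {u1.2} {u3.2, u3.3} (out.j = stage outer ports)


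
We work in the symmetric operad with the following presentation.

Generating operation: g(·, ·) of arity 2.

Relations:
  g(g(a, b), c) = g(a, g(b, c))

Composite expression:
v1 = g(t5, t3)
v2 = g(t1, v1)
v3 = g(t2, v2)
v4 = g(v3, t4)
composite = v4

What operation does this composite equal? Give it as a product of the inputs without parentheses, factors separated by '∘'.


t2 ∘ t1 ∘ t5 ∘ t3 ∘ t4

Key point: g is associative — brackets drop, the t-order remains.
g(t5, t3) spells out as t5 ∘ t3
g(t1, g(t5, t3)) spells out as t1 ∘ t5 ∘ t3
g(t2, g(t1, g(t5, t3))) spells out as t2 ∘ t1 ∘ t5 ∘ t3
g(g(t2, g(t1, g(t5, t3))), t4) spells out as t2 ∘ t1 ∘ t5 ∘ t3 ∘ t4


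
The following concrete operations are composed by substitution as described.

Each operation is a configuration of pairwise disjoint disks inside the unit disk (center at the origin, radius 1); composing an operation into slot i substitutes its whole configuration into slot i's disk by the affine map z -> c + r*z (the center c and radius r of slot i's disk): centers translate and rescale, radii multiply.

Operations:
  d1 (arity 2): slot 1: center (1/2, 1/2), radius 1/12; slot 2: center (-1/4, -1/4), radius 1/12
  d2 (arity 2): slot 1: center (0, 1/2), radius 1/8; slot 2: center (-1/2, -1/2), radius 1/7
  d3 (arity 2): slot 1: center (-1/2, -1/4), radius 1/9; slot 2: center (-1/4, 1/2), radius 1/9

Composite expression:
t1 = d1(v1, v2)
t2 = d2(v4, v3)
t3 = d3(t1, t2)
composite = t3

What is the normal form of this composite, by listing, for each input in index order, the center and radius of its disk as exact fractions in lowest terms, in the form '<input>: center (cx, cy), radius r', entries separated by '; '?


Below d3, radii multiply path by path; the v-disk centers shift.
tracing v1 down its 2-map path: center (-4/9, -7/36), radius 1/108
tracing v2 down its 2-map path: center (-19/36, -5/18), radius 1/108
tracing v4 down its 2-map path: center (-1/4, 5/9), radius 1/72
tracing v3 down its 2-map path: center (-11/36, 4/9), radius 1/63

v1: center (-4/9, -7/36), radius 1/108; v2: center (-19/36, -5/18), radius 1/108; v3: center (-11/36, 4/9), radius 1/63; v4: center (-1/4, 5/9), radius 1/72


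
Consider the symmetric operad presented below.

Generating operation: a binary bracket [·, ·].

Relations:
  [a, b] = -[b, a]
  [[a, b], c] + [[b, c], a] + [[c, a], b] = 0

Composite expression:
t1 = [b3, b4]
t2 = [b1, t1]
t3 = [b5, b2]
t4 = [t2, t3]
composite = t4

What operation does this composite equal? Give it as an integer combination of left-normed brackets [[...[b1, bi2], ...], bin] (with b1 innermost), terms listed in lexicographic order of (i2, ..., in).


-[[[[b1, b3], b4], b2], b5] + [[[[b1, b3], b4], b5], b2] + [[[[b1, b4], b3], b2], b5] - [[[[b1, b4], b3], b5], b2]

Left-normed coefficients sit on the b1-initial expansion words.
Composite bracket: [[b1, [b3, b4]], [b5, b2]]
Full expansion: 16 signed words from ab - ba (2^4 = 16).
Coefficients come from the b1-initial words:
  sign of b1b3b4b2b5 is -1, so it contributes -[[[[b1, b3], b4], b2], b5]
  sign of b1b3b4b5b2 is +1, so it contributes +[[[[b1, b3], b4], b5], b2]
  sign of b1b4b3b2b5 is +1, so it contributes +[[[[b1, b4], b3], b2], b5]
  sign of b1b4b3b5b2 is -1, so it contributes -[[[[b1, b4], b3], b5], b2]


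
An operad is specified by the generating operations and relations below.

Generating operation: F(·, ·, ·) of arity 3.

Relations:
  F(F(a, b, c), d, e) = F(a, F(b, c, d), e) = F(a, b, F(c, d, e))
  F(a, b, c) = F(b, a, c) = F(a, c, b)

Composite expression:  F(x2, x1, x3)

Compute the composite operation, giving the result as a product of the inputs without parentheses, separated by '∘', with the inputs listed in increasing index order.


x1 ∘ x2 ∘ x3

Key point: F commutes, so take the x-inputs in any fixed order.
F(x2, x1, x3) collapses to x2 ∘ x1 ∘ x3
putting the inputs in ascending order: x1 ∘ x2 ∘ x3


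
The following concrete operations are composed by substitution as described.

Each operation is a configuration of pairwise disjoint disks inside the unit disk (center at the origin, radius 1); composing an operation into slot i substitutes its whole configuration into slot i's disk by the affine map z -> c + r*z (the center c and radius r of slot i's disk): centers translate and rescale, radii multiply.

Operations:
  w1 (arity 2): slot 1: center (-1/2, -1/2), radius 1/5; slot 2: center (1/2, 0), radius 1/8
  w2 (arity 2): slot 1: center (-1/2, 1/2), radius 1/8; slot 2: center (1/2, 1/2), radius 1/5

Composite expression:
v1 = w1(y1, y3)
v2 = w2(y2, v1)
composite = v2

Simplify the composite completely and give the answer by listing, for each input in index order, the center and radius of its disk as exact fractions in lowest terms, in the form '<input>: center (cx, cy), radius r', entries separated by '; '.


Only the slot chain above each y matters under w2; compose those maps.
input y2: applying the 1 nested substitution gives center (-1/2, 1/2), radius 1/8
input y1: applying the 2 nested substitutions gives center (2/5, 2/5), radius 1/25
input y3: applying the 2 nested substitutions gives center (3/5, 1/2), radius 1/40

y1: center (2/5, 2/5), radius 1/25; y2: center (-1/2, 1/2), radius 1/8; y3: center (3/5, 1/2), radius 1/40


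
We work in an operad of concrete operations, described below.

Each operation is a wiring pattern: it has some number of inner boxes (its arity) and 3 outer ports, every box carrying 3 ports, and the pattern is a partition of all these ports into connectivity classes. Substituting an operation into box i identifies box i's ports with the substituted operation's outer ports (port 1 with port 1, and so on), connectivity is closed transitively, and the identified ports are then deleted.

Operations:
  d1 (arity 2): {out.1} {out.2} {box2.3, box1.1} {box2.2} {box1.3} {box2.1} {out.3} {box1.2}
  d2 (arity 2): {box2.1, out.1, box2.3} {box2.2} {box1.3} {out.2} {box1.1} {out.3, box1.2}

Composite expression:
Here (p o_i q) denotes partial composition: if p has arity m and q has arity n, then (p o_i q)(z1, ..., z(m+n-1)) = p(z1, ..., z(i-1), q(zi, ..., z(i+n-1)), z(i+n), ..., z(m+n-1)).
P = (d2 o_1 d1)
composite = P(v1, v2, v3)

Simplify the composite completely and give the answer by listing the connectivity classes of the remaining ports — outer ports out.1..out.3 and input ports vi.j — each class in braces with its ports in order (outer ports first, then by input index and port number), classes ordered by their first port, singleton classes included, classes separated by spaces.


{out.1, v3.1, v3.3} {out.2} {out.3} {v1.1, v2.3} {v1.2} {v1.3} {v2.1} {v2.2} {v3.2}


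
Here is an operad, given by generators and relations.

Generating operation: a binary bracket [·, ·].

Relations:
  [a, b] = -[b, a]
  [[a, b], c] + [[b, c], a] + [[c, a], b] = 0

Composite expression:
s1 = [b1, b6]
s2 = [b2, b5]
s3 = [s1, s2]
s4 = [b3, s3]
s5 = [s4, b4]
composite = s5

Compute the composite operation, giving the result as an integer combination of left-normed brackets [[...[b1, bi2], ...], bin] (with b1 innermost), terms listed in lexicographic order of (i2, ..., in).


In the tensor algebra, words opening b1 carry the b1-anchored form.
Composite bracket: [[b3, [[b1, b6], [b2, b5]]], b4]
Expanding via [a, b] = ab - ba: 32 signed words (2^5 = 32).
Words beginning with b1 determine it all:
  from b1b6b2b5b3b4, sign -1: term -[[[[[b1, b6], b2], b5], b3], b4]
  from b1b6b5b2b3b4, sign +1: term +[[[[[b1, b6], b5], b2], b3], b4]

-[[[[[b1, b6], b2], b5], b3], b4] + [[[[[b1, b6], b5], b2], b3], b4]


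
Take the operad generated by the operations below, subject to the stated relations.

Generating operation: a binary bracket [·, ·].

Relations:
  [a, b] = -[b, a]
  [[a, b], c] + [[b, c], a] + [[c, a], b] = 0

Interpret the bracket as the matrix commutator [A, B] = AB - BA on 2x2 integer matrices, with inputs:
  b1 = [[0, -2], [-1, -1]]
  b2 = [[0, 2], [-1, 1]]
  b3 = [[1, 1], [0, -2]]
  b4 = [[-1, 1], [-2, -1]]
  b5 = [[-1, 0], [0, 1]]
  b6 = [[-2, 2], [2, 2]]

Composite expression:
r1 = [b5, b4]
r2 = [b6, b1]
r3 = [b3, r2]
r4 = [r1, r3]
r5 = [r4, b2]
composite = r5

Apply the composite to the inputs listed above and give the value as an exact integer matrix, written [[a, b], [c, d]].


[[-24, 168], [72, 24]]

[b5, b4] = [[0, -2], [-4, 0]]
[b6, b1] = [[2, 6], [-2, -2]]
[b3, [b6, b1]] = [[-2, 14], [6, 2]]
[[b5, b4], [b3, [b6, b1]]] = [[44, -8], [16, -44]]
[[[b5, b4], [b3, [b6, b1]]], b2] = [[-24, 168], [72, 24]]


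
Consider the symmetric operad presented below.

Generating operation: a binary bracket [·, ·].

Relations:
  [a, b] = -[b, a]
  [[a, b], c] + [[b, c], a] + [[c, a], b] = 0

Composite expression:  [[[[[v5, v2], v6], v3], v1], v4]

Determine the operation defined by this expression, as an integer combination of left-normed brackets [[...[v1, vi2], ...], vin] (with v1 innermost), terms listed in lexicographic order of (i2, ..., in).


[[[[[v1, v2], v5], v6], v3], v4] - [[[[[v1, v3], v2], v5], v6], v4] + [[[[[v1, v3], v5], v2], v6], v4] + [[[[[v1, v3], v6], v2], v5], v4] - [[[[[v1, v3], v6], v5], v2], v4] - [[[[[v1, v5], v2], v6], v3], v4] - [[[[[v1, v6], v2], v5], v3], v4] + [[[[[v1, v6], v5], v2], v3], v4]

In the tensor algebra, words opening v1 carry the v1-anchored form.
Composite bracket: [[[[[v5, v2], v6], v3], v1], v4]
Applying ab - ba throughout gives 32 signed words (2^5 = 32).
The v1-initial words carry the normal form:
  v1v2v5v6v3v4 (sign +1) contributes +[[[[[v1, v2], v5], v6], v3], v4]
  v1v3v2v5v6v4 (sign -1) contributes -[[[[[v1, v3], v2], v5], v6], v4]
  v1v3v5v2v6v4 (sign +1) contributes +[[[[[v1, v3], v5], v2], v6], v4]
  v1v3v6v2v5v4 (sign +1) contributes +[[[[[v1, v3], v6], v2], v5], v4]
  v1v3v6v5v2v4 (sign -1) contributes -[[[[[v1, v3], v6], v5], v2], v4]
  v1v5v2v6v3v4 (sign -1) contributes -[[[[[v1, v5], v2], v6], v3], v4]
  v1v6v2v5v3v4 (sign -1) contributes -[[[[[v1, v6], v2], v5], v3], v4]
  v1v6v5v2v3v4 (sign +1) contributes +[[[[[v1, v6], v5], v2], v3], v4]


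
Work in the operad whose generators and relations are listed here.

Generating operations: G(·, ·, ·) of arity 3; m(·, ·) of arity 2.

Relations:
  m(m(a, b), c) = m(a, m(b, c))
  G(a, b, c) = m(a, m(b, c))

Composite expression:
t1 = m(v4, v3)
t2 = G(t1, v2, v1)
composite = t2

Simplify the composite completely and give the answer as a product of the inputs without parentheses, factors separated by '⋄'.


v4 ⋄ v3 ⋄ v2 ⋄ v1


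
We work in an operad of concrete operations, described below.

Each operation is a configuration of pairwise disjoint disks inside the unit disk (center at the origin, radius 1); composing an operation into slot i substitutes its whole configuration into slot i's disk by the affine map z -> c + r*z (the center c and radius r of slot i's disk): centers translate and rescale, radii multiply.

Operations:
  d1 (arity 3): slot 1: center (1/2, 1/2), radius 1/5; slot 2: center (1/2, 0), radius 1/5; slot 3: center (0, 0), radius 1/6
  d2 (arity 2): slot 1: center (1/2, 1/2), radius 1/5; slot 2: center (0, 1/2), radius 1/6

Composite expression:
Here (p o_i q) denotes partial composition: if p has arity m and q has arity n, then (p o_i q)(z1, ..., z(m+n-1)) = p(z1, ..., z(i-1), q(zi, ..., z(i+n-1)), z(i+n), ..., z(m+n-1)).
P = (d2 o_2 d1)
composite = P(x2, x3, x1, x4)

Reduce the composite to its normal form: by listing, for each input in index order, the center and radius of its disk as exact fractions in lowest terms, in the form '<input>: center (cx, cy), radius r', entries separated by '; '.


x1: center (1/12, 1/2), radius 1/30; x2: center (1/2, 1/2), radius 1/5; x3: center (1/12, 7/12), radius 1/30; x4: center (0, 1/2), radius 1/36

Each x-disk chains the slot maps above it in d2; radii multiply.
for x2, the 1-step affine chain lands on center (1/2, 1/2), radius 1/5
for x3, the 2-step affine chain lands on center (1/12, 7/12), radius 1/30
for x1, the 2-step affine chain lands on center (1/12, 1/2), radius 1/30
for x4, the 2-step affine chain lands on center (0, 1/2), radius 1/36


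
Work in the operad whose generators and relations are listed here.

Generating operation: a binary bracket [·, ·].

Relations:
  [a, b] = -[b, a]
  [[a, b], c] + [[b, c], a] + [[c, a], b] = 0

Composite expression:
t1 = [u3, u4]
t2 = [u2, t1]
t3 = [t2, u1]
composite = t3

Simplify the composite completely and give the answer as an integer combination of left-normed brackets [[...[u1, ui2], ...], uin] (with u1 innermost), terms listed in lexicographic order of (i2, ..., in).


Antisymmetry and Jacobi reduce to u1-anchored left-normed brackets.
Composite bracket: [[u2, [u3, u4]], u1]
Under [a, b] = ab - ba we get 8 signed associative words (2^3 = 8).
Collect the words opening with u1:
  u1u2u3u4 (sign -1) contributes -[[[u1, u2], u3], u4]
  u1u2u4u3 (sign +1) contributes +[[[u1, u2], u4], u3]
  u1u3u4u2 (sign +1) contributes +[[[u1, u3], u4], u2]
  u1u4u3u2 (sign -1) contributes -[[[u1, u4], u3], u2]

-[[[u1, u2], u3], u4] + [[[u1, u2], u4], u3] + [[[u1, u3], u4], u2] - [[[u1, u4], u3], u2]
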